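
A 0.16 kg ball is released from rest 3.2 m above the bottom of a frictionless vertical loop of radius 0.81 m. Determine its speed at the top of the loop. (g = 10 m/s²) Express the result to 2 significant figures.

Energy conservation: mgh = ½mv_top² + mg(2r)
v_top² = 2g(h − 2r) = 2(10)(3.2 − 1.620) = 31.60
v_top = 5.621 m/s

v = 5.6 m/s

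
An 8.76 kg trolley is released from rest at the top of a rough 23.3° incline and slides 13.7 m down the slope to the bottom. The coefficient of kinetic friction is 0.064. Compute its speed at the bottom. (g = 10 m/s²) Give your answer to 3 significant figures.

Energy: mgh = ½mv² + W_f, with h = L sinθ and W_f = μ_k (mg cosθ) L
mgh = mgL sinθ = (8.76)(10)(13.7)sin23.3° = 474.70 J
W_f = μ_k mg cosθ · L = (0.064)(8.76)(10)cos23.3°·13.7 = 70.54 J
½mv² = 474.70 − 70.54 = 404.16 J
v = √(2 × 404.16/8.76) = 9.606 m/s

v = 9.61 m/s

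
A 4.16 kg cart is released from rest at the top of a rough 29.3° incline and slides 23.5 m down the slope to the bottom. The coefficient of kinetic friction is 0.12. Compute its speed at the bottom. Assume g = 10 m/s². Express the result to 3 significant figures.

v = 13.4 m/s

Work–energy: mg(L sinθ) − μ_k(mg cosθ)L = ½mv²
mgh = mgL sinθ = (4.16)(10)(23.5)sin29.3° = 478.42 J
W_f = μ_k mg cosθ · L = (0.12)(4.16)(10)cos29.3°·23.5 = 102.3 J
½mv² = 478.42 − 102.3 = 376.12 J
v = √(2 × 376.12/4.16) = 13.45 m/s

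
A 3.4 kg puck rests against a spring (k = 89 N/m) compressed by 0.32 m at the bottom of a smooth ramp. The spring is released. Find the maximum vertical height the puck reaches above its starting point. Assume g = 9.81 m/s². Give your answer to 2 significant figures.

All spring PE becomes gravitational PE at the highest point: ½kx² = mgh
h = kx²/(2mg) = (89)(0.32)²/(2 × 3.4 × 9.81) = 0.1366 m

h = 0.14 m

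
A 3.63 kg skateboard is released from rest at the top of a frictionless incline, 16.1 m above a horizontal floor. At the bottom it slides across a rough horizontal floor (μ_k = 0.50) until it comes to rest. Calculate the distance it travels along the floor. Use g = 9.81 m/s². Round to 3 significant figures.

d = 32.2 m

Energy bookkeeping (friction removes W_f = μ_k N d):
At rest all PE has been dissipated by friction: mgh = μ_k m g d
d = h/μ_k = 16.1/0.50 = 32.20 m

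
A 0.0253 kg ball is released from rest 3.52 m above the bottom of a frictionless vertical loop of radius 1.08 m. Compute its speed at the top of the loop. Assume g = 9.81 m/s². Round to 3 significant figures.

Energy conservation: mgh = ½mv_top² + mg(2r)
v_top² = 2g(h − 2r) = 2(9.81)(3.52 − 2.160) = 26.68
v_top = 5.166 m/s

v = 5.17 m/s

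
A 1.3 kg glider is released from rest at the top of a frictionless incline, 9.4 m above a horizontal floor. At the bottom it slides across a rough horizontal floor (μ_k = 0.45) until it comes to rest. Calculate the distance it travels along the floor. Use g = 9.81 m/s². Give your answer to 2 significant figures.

d = 21 m

Energy at the top = energy at the end + work done against friction:
At rest all PE has been dissipated by friction: mgh = μ_k m g d
d = h/μ_k = 9.4/0.45 = 20.89 m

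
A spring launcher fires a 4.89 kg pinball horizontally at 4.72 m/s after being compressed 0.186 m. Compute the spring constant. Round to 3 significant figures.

Energy stored in the spring equals the launch KE: ½kx² = ½mv²
k = mv²/x² = (4.89)(4.72)²/(0.186)² = 3149 N/m

k = 3150 N/m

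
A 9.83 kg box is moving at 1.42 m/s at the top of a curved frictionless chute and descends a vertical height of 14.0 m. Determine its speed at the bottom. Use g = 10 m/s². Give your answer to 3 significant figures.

v = 16.8 m/s

Mechanical energy is conserved (no friction): ½mv₀² + mgh = ½mv²
The mass cancels from both sides.
v² = v₀² + 2gh = (1.42)² + 2(10)(14.0) = 282.02
v = √282.02 = 16.79 m/s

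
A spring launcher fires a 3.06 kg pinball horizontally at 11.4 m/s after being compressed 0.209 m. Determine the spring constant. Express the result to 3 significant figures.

Spring PE at full compression equals KE at release: ½kx² = ½mv²
k = mv²/x² = (3.06)(11.4)²/(0.209)² = 9104 N/m

k = 9100 N/m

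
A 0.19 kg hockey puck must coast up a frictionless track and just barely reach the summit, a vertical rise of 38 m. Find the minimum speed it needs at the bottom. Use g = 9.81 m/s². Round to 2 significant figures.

At the top it is momentarily at rest, so all KE converts to PE: ½mv² = mgh
v = √(2gh) = √(2 × 9.81 × 38) = 27.30 m/s

v = 27 m/s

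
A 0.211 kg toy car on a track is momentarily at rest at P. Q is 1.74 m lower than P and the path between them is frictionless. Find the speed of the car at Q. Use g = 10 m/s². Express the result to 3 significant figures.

v = 5.90 m/s

Equating total energy at the two states: mgh = ½mv²
v = √(2gh) = √(2 × 10 × 1.74) = √34.800 = 5.899 m/s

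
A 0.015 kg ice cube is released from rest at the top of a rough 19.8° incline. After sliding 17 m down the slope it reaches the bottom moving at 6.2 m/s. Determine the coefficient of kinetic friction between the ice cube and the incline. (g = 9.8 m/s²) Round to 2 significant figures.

Energy balance down the incline: mg L sinθ − ½mv² = μ_k (mg cosθ) L
mgL sinθ = 0.84651 J; ½mv² = 0.28830 J
W_f = 0.84651 − 0.28830 = 0.5582 J
μ_k = W_f/(mg cosθ · L) = 0.5582/(0.1383 × 17) = 0.2374

μ_k = 0.24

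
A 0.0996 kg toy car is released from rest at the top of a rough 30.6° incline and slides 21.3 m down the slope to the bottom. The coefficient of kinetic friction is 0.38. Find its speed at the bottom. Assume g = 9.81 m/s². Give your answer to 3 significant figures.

v = 8.72 m/s

Energy: mgh = ½mv² + W_f, with h = L sinθ and W_f = μ_k (mg cosθ) L
mgh = mgL sinθ = (0.0996)(9.81)(21.3)sin30.6° = 10.594 J
W_f = μ_k mg cosθ · L = (0.38)(0.0996)(9.81)cos30.6°·21.3 = 6.807 J
½mv² = 10.594 − 6.807 = 3.7869 J
v = √(2 × 3.7869/0.0996) = 8.720 m/s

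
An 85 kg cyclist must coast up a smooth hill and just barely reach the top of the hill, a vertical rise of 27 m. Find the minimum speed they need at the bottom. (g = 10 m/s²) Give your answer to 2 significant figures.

At the top they are momentarily at rest, so all KE converts to PE: ½mv² = mgh
v = √(2gh) = √(2 × 10 × 27) = 23.24 m/s

v = 23 m/s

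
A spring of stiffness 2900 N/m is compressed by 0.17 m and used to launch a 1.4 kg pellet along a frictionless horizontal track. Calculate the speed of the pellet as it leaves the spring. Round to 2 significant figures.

v = 7.7 m/s

The pellet leaves the spring when the spring is at natural length, so ½kx² = ½mv²
v = x√(k/m) = 0.17 × √(2900/1.4) = 7.737 m/s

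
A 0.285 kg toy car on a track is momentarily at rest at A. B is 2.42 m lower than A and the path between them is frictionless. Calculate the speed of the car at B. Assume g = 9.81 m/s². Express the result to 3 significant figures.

v = 6.89 m/s

Equating total energy at the two states: mgh = ½mv²
The mass cancels from both sides.
v = √(2gh) = √(2 × 9.81 × 2.42) = √47.480 = 6.891 m/s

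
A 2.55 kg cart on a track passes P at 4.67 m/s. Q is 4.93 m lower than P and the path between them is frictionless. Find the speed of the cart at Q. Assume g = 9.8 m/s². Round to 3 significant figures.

Energy conservation between the two points: ½mv₀² + mgh = ½mv²
v² = v₀² + 2gh = (4.67)² + 2(9.8)(4.93) = 118.44
v = √118.44 = 10.88 m/s

v = 10.9 m/s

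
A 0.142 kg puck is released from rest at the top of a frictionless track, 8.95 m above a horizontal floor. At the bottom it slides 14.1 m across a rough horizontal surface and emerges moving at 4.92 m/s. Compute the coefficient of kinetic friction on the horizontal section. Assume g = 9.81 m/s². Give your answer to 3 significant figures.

μ_k = 0.547

Applying the work–energy principle:
mgh = ½mv² + μ_k m g d
mgh = 12.468 J; ½mv² = 1.7187 J
W_f = 12.468 − 1.7187 = 10.75 J
μ_k = W_f/(mg·d) = 10.75/(1.393 × 14.1) = 0.5473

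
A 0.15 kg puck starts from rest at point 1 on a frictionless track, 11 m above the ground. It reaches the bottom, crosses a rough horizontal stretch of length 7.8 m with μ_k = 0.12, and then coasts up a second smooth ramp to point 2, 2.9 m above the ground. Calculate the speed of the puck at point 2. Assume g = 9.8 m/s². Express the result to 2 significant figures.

Energy at 1: mgh₁ = (0.15)(9.8)(11) = 16.170 J
Friction loss: W_f = μ_k mg d = 1.376 J
At 2: ½mv² + mgh₂ = mgh₁ − W_f
½mv² = 16.170 − 1.376 − 4.2630 = 10.531 J
v = √(2 × 10.531/0.15) = 11.85 m/s

v = 12 m/s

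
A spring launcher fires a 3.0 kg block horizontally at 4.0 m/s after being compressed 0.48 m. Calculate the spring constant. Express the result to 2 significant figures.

k = 210 N/m

Spring PE at full compression equals KE at release: ½kx² = ½mv²
k = mv²/x² = (3.0)(4.0)²/(0.48)² = 208.3 N/m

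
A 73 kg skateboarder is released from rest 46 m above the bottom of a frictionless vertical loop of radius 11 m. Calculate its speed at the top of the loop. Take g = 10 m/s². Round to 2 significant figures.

v = 22 m/s

Energy conservation: mgh = ½mv_top² + mg(2r)
v_top² = 2g(h − 2r) = 2(10)(46 − 22.00) = 480.0
v_top = 21.91 m/s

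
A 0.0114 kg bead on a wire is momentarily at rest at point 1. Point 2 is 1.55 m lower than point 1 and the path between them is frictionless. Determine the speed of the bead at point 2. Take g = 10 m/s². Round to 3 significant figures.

v = 5.57 m/s

Equating total energy at the two states: mgh = ½mv²
v = √(2gh) = √(2 × 10 × 1.55) = √31.000 = 5.568 m/s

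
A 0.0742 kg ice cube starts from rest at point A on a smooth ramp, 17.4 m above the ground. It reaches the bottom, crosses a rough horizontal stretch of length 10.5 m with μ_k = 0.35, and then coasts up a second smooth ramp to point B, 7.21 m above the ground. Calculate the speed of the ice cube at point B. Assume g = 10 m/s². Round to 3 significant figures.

Energy at A: mgh₁ = (0.0742)(10)(17.4) = 12.911 J
Friction loss: W_f = μ_k mg d = 2.727 J
At B: ½mv² + mgh₂ = mgh₁ − W_f
½mv² = 12.911 − 2.727 − 5.3498 = 4.8341 J
v = √(2 × 4.8341/0.0742) = 11.41 m/s

v = 11.4 m/s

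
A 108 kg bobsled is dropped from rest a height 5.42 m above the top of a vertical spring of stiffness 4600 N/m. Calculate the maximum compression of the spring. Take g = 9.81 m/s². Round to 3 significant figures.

x = 1.83 m

Take the reference level at the top of the uncompressed spring. At max compression the bobsled has fallen H + x and is momentarily at rest:
mg(H + x) = ½kx²
½(4600)x² − (108)(9.81)x − (108)(9.81)(5.42) = 0
2300x² − 1059x − 5742 = 0
x = [1059 + √(1.122e+06 + 5.2830e+07)]/(2 × 2300) = 1.827 m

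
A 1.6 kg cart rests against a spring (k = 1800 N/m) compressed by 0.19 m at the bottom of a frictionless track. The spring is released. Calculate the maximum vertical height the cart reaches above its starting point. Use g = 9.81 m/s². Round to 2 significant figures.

h = 2.1 m

Energy conservation from release to the highest point: ½kx² = mgh
h = kx²/(2mg) = (1800)(0.19)²/(2 × 1.6 × 9.81) = 2.070 m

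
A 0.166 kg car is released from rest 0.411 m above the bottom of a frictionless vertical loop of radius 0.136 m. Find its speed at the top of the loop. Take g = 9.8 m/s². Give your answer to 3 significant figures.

v = 1.65 m/s

Energy conservation: mgh = ½mv_top² + mg(2r)
v_top² = 2g(h − 2r) = 2(9.8)(0.411 − 0.2720) = 2.724
v_top = 1.651 m/s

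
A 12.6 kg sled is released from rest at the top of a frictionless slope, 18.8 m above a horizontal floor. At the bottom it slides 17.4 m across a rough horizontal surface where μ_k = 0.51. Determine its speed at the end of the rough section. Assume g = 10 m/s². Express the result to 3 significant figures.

v = 14.1 m/s

Applying the work–energy principle:
mgh = ½mv² + μ_k m g d
W_f = μ_k mg d = (0.51)(12.6)(10)(17.4) = 1118 J
½mv² = mgh − W_f = 2368.8 − 1118 = 1250.7 J
v = √(2 × 1250.7/12.6) = 14.09 m/s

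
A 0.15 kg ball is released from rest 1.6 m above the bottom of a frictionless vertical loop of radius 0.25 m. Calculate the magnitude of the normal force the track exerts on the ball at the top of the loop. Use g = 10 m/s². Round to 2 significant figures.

Energy from release to top (height 2r): mgh = ½mv_top² + mg(2r)
v_top² = 2g(h − 2r) = 2(10)(1.6 − 0.5000) = 22.000 m²/s²
At the top, both N and weight point toward the centre: N + mg = mv_top²/r
N = m(v_top²/r − g) = 0.15(22.000/0.25 − 10) = 11.70 N

N = 12 N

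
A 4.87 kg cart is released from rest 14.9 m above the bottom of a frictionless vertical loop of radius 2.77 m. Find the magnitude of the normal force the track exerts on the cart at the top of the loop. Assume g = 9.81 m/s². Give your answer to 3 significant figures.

Energy from release to top (height 2r): mgh = ½mv_top² + mg(2r)
v_top² = 2g(h − 2r) = 2(9.81)(14.9 − 5.540) = 183.64 m²/s²
At the top, both N and weight point toward the centre: N + mg = mv_top²/r
N = m(v_top²/r − g) = 4.87(183.64/2.77 − 9.81) = 275.1 N

N = 275 N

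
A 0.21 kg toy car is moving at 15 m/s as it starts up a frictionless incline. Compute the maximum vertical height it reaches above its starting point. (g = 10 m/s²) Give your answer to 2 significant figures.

Setting KE at the bottom equal to PE gained: ½mv² = mgh
h = v²/(2g) = 15²/(2 × 10) = 11.25 m

h = 11 m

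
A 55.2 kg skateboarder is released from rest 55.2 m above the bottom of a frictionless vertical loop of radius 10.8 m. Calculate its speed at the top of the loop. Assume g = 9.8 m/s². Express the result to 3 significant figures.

v = 25.7 m/s

Energy conservation: mgh = ½mv_top² + mg(2r)
v_top² = 2g(h − 2r) = 2(9.8)(55.2 − 21.60) = 658.6
v_top = 25.66 m/s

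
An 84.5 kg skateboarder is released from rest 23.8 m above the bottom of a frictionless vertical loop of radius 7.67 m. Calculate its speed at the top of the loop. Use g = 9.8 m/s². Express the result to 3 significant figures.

v = 12.9 m/s

Energy conservation: mgh = ½mv_top² + mg(2r)
v_top² = 2g(h − 2r) = 2(9.8)(23.8 − 15.34) = 165.8
v_top = 12.88 m/s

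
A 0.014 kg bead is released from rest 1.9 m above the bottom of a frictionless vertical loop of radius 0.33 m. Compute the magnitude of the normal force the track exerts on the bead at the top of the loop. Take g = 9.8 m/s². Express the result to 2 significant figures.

Energy from release to top (height 2r): mgh = ½mv_top² + mg(2r)
v_top² = 2g(h − 2r) = 2(9.8)(1.9 − 0.6600) = 24.304 m²/s²
At the top, both N and weight point toward the centre: N + mg = mv_top²/r
N = m(v_top²/r − g) = 0.014(24.304/0.33 − 9.8) = 0.8939 N

N = 0.89 N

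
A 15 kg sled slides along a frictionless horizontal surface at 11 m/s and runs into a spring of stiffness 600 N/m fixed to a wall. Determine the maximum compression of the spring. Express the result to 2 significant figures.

All KE is stored as spring PE at maximum compression: ½mv² = ½kx²
x = v√(m/k) = 11 × √(15/600) = 1.739 m

x = 1.7 m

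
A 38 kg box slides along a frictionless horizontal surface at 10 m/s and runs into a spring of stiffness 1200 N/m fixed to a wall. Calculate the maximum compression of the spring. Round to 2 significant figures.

x = 1.8 m

At max compression the box is momentarily at rest: ½mv² = ½kx²
x = v√(m/k) = 10 × √(38/1200) = 1.780 m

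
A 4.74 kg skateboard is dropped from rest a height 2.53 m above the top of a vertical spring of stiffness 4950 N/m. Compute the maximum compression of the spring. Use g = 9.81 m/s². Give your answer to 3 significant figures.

x = 0.228 m

Measuring PE from the top of the relaxed spring, at max compression the skateboard has dropped H + x with zero KE, so:
mg(H + x) = ½kx²
½(4950)x² − (4.74)(9.81)x − (4.74)(9.81)(2.53) = 0
2475x² − 46.50x − 117.6 = 0
x = [46.50 + √(2162 + 1.1647e+06)]/(2 × 2475) = 0.2276 m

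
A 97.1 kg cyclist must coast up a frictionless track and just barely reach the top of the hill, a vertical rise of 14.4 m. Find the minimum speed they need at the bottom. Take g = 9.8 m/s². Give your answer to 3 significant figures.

At the top they are momentarily at rest, so all KE converts to PE: ½mv² = mgh
v = √(2gh) = √(2 × 9.8 × 14.4) = 16.80 m/s

v = 16.8 m/s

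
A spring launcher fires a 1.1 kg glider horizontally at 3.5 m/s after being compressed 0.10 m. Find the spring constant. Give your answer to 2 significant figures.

k = 1300 N/m

½kx² = ½mv²
k = mv²/x² = (1.1)(3.5)²/(0.10)² = 1347 N/m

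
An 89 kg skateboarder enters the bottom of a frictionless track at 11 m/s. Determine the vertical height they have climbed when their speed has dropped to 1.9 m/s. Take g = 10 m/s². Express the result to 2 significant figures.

Energy balance between the two points: ½mv₁² = ½mv₂² + mgh
h = (v₁² − v₂²)/(2g) = (11² − 1.9²)/(2 × 10) = 5.870 m

h = 5.9 m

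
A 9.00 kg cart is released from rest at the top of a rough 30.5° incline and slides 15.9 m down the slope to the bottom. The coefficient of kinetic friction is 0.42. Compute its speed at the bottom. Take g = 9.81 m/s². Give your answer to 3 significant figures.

Taking the bottom as reference, mgh = ½mv² + μ_k N L with h = L sinθ, N = mg cosθ:
mgh = mgL sinθ = (9.00)(9.81)(15.9)sin30.5° = 712.49 J
W_f = μ_k mg cosθ · L = (0.42)(9.00)(9.81)cos30.5°·15.9 = 508.0 J
½mv² = 712.49 − 508.0 = 204.47 J
v = √(2 × 204.47/9.00) = 6.741 m/s

v = 6.74 m/s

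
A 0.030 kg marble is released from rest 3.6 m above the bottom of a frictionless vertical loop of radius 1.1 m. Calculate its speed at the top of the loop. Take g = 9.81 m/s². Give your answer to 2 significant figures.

Energy conservation: mgh = ½mv_top² + mg(2r)
v_top² = 2g(h − 2r) = 2(9.81)(3.6 − 2.200) = 27.47
v_top = 5.241 m/s

v = 5.2 m/s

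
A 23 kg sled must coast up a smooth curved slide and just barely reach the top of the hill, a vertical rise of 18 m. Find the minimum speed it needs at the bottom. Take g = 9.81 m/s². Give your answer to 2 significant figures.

At the top it is momentarily at rest, so all KE converts to PE: ½mv² = mgh
v = √(2gh) = √(2 × 9.81 × 18) = 18.79 m/s

v = 19 m/s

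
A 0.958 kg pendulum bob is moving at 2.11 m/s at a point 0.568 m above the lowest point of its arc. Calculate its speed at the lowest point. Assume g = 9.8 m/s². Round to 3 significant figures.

Equating total energy at the two states: ½mv₀² + mgh = ½mv²
v² = v₀² + 2gh = (2.11)² + 2(9.8)(0.568) = 15.585
v = √15.585 = 3.948 m/s

v = 3.95 m/s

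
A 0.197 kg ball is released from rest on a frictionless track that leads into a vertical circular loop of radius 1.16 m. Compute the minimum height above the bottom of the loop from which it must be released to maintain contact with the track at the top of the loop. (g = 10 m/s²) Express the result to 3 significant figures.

At the top, for minimum speed gravity alone supplies the centripetal force: mg = mv_top²/r ⇒ v_top² = gr = 11.60 m²/s²
Energy conservation from release height h to the top (height 2r): mgh = ½mv_top² + mg(2r)
h = v_top²/(2g) + 2r = r/2 + 2r = 5r/2 = 2.900 m

h = 2.90 m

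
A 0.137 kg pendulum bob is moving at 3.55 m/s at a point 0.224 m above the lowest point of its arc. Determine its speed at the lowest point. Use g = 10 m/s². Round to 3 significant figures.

v = 4.13 m/s

By conservation of mechanical energy, ½mv₀² + mgh = ½mv²
v² = v₀² + 2gh = (3.55)² + 2(10)(0.224) = 17.082
v = √17.082 = 4.133 m/s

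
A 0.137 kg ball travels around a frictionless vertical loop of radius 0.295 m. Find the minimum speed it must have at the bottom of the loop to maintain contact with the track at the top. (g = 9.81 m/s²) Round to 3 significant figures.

At the top: mg = mv_top²/r ⇒ v_top² = gr = 2.894 m²/s²
Energy from bottom to top (height 2r): ½mv_bot² = ½mv_top² + mg(2r)
v_bot² = gr + 4gr = 5gr = 14.47
v_bot = √(5gr) = 3.804 m/s

v = 3.80 m/s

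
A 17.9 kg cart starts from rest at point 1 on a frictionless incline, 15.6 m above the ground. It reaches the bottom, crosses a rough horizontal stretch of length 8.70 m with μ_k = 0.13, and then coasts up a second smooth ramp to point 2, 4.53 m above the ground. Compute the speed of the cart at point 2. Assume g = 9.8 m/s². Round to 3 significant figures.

v = 14.0 m/s

Energy at 1: mgh₁ = (17.9)(9.8)(15.6) = 2736.6 J
Friction loss: W_f = μ_k mg d = 198.4 J
At 2: ½mv² + mgh₂ = mgh₁ − W_f
½mv² = 2736.6 − 198.4 − 794.65 = 1743.5 J
v = √(2 × 1743.5/17.9) = 13.96 m/s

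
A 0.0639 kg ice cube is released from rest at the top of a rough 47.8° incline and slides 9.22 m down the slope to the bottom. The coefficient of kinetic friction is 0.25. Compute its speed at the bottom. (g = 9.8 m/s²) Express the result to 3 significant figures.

Work–energy: mg(L sinθ) − μ_k(mg cosθ)L = ½mv²
mgh = mgL sinθ = (0.0639)(9.8)(9.22)sin47.8° = 4.2772 J
W_f = μ_k mg cosθ · L = (0.25)(0.0639)(9.8)cos47.8°·9.22 = 0.9696 J
½mv² = 4.2772 − 0.9696 = 3.3076 J
v = √(2 × 3.3076/0.0639) = 10.17 m/s

v = 10.2 m/s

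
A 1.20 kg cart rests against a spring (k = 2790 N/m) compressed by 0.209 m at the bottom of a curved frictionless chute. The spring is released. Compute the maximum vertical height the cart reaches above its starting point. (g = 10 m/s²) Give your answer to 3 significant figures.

h = 5.08 m

Energy conservation from release to the highest point: ½kx² = mgh
h = kx²/(2mg) = (2790)(0.209)²/(2 × 1.20 × 10) = 5.078 m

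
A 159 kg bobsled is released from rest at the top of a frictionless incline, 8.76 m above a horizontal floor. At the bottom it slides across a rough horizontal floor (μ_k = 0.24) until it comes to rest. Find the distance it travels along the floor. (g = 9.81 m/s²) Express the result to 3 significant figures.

Energy bookkeeping (friction removes W_f = μ_k N d):
At rest all PE has been dissipated by friction: mgh = μ_k m g d
d = h/μ_k = 8.76/0.24 = 36.50 m

d = 36.5 m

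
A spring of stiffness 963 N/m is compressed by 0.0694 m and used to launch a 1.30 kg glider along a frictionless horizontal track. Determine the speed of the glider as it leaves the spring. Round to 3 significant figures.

v = 1.89 m/s

Conservation of energy: ½kx² = ½mv²
v = x√(k/m) = 0.0694 × √(963/1.30) = 1.889 m/s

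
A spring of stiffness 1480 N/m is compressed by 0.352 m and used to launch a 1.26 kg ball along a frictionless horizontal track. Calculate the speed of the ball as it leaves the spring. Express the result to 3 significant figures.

The ball leaves the spring when the spring is at natural length, so ½kx² = ½mv²
v = x√(k/m) = 0.352 × √(1480/1.26) = 12.06 m/s

v = 12.1 m/s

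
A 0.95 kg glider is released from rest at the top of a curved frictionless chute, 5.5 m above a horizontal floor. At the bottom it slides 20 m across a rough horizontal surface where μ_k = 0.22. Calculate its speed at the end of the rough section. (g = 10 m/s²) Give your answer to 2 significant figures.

Energy at the top = energy at the end + work done against friction:
mgh = ½mv² + μ_k m g d
W_f = μ_k mg d = (0.22)(0.95)(10)(20) = 41.80 J
½mv² = mgh − W_f = 52.250 − 41.80 = 10.450 J
v = √(2 × 10.450/0.95) = 4.690 m/s

v = 4.7 m/s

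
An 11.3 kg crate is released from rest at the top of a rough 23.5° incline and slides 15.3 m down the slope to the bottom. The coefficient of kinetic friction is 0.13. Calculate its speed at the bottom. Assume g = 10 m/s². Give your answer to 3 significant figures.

v = 9.25 m/s

Taking the bottom as reference, mgh = ½mv² + μ_k N L with h = L sinθ, N = mg cosθ:
mgh = mgL sinθ = (11.3)(10)(15.3)sin23.5° = 689.40 J
W_f = μ_k mg cosθ · L = (0.13)(11.3)(10)cos23.5°·15.3 = 206.1 J
½mv² = 689.40 − 206.1 = 483.28 J
v = √(2 × 483.28/11.3) = 9.249 m/s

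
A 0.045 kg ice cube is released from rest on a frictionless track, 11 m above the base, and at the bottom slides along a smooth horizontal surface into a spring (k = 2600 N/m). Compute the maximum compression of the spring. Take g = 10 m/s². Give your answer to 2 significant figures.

At max compression the cube is momentarily at rest: mgh = ½kx²
x = √(2mgh/k) = √(2 × 0.045 × 10 × 11 / 2600) = 0.06171 m

x = 0.062 m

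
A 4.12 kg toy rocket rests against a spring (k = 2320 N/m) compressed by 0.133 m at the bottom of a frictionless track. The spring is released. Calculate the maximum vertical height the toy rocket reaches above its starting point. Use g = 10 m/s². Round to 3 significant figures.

All spring PE becomes gravitational PE at the highest point: ½kx² = mgh
h = kx²/(2mg) = (2320)(0.133)²/(2 × 4.12 × 10) = 0.4980 m

h = 0.498 m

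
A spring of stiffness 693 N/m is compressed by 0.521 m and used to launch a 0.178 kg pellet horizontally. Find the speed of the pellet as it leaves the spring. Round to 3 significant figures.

v = 32.5 m/s

The pellet leaves the spring when the spring is at natural length, so ½kx² = ½mv²
v = x√(k/m) = 0.521 × √(693/0.178) = 32.51 m/s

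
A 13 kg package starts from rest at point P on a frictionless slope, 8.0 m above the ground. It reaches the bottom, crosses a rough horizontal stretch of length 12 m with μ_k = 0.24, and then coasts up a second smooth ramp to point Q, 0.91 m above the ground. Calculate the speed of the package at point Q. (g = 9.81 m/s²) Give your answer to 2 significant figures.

v = 9.1 m/s

Energy at P: mgh₁ = (13)(9.81)(8.0) = 1020.2 J
Friction loss: W_f = μ_k mg d = 367.3 J
At Q: ½mv² + mgh₂ = mgh₁ − W_f
½mv² = 1020.2 − 367.3 − 116.05 = 536.90 J
v = √(2 × 536.90/13) = 9.088 m/s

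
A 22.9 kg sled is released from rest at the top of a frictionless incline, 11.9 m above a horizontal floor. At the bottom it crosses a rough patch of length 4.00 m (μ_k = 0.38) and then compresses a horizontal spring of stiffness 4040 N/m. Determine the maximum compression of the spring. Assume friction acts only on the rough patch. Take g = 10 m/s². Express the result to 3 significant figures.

Initial energy: E₁ = mgh = (22.9)(10)(11.9) = 2725.1 J
Friction removes W_f = μ_k mg d = (0.38)(22.9)(10)(4.00) = 348.1 J
Energy reaching the spring: E = 2725.1 − 348.1 = 2377.0 J
At max compression ½kx² = E ⇒ x = √(2E/k) = √(2 × 2377.0/4040) = 1.085 m

x = 1.08 m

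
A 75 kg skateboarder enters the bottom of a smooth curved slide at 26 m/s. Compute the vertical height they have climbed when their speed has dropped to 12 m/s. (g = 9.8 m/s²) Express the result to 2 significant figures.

h = 27 m

Conservation of energy: ½mv₁² = ½mv₂² + mgh
h = (v₁² − v₂²)/(2g) = (26² − 12²)/(2 × 9.8) = 27.14 m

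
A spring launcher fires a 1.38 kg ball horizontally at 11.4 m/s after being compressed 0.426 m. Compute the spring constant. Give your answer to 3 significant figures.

k = 988 N/m

Spring PE at full compression equals KE at release: ½kx² = ½mv²
k = mv²/x² = (1.38)(11.4)²/(0.426)² = 988.3 N/m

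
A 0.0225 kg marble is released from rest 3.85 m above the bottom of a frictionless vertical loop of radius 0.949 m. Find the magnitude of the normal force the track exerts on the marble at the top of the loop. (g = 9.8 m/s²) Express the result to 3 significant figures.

Energy from release to top (height 2r): mgh = ½mv_top² + mg(2r)
v_top² = 2g(h − 2r) = 2(9.8)(3.85 − 1.898) = 38.259 m²/s²
At the top, both N and weight point toward the centre: N + mg = mv_top²/r
N = m(v_top²/r − g) = 0.0225(38.259/0.949 − 9.8) = 0.6866 N

N = 0.687 N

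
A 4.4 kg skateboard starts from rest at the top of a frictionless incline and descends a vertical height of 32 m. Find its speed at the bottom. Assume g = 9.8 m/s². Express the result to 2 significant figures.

Equating total energy at the two states: mgh = ½mv²
v = √(2gh) = √(2 × 9.8 × 32) = √627.20 = 25.04 m/s

v = 25 m/s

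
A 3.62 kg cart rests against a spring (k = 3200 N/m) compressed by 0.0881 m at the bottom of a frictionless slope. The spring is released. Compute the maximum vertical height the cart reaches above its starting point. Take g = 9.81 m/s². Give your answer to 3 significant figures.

All spring PE becomes gravitational PE at the highest point: ½kx² = mgh
h = kx²/(2mg) = (3200)(0.0881)²/(2 × 3.62 × 9.81) = 0.3497 m

h = 0.350 m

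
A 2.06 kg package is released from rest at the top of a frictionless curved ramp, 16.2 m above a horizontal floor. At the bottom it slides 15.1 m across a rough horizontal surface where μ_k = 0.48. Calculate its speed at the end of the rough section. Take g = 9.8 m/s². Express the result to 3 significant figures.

Energy bookkeeping (friction removes W_f = μ_k N d):
mgh = ½mv² + μ_k m g d
W_f = μ_k mg d = (0.48)(2.06)(9.8)(15.1) = 146.3 J
½mv² = mgh − W_f = 327.05 − 146.3 = 180.72 J
v = √(2 × 180.72/2.06) = 13.25 m/s

v = 13.2 m/s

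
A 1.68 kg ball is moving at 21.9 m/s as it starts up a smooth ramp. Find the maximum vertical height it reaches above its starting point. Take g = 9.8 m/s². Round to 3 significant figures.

By energy conservation, ½mv² = mgh
h = v²/(2g) = 21.9²/(2 × 9.8) = 24.47 m

h = 24.5 m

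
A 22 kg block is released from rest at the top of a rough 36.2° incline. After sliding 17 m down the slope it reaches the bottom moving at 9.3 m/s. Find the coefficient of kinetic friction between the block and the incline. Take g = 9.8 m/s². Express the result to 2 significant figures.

μ_k = 0.41

The energy dissipated by friction is the PE lost minus the KE gained:
mgL sinθ = 2164.7 J; ½mv² = 951.39 J
W_f = 2164.7 − 951.39 = 1213 J
μ_k = W_f/(mg cosθ · L) = 1213/(174.0 × 17) = 0.4102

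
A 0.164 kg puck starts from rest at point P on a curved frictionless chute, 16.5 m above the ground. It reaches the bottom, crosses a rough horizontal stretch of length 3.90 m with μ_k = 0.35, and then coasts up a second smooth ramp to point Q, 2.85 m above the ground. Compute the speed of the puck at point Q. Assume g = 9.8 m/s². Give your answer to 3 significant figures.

v = 15.5 m/s

Energy at P: mgh₁ = (0.164)(9.8)(16.5) = 26.519 J
Friction loss: W_f = μ_k mg d = 2.194 J
At Q: ½mv² + mgh₂ = mgh₁ − W_f
½mv² = 26.519 − 2.194 − 4.5805 = 19.744 J
v = √(2 × 19.744/0.164) = 15.52 m/s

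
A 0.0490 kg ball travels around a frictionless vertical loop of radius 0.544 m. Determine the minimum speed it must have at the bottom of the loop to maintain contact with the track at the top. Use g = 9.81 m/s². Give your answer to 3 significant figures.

v = 5.17 m/s

At the top: mg = mv_top²/r ⇒ v_top² = gr = 5.337 m²/s²
Energy from bottom to top (height 2r): ½mv_bot² = ½mv_top² + mg(2r)
v_bot² = gr + 4gr = 5gr = 26.68
v_bot = √(5gr) = 5.166 m/s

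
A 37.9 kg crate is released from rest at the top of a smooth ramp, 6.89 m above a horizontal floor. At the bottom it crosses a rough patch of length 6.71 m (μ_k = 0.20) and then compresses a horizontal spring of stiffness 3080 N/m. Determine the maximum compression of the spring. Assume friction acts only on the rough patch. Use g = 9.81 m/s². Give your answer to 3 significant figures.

x = 1.16 m

Initial energy: E₁ = mgh = (37.9)(9.81)(6.89) = 2561.7 J
Friction removes W_f = μ_k mg d = (0.20)(37.9)(9.81)(6.71) = 499.0 J
Energy reaching the spring: E = 2561.7 − 499.0 = 2062.7 J
At max compression ½kx² = E ⇒ x = √(2E/k) = √(2 × 2062.7/3080) = 1.157 m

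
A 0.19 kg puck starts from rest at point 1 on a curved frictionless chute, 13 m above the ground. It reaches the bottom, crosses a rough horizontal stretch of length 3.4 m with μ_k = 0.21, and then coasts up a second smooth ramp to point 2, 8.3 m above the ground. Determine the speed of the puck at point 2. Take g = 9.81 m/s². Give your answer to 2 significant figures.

v = 8.8 m/s

Energy at 1: mgh₁ = (0.19)(9.81)(13) = 24.231 J
Friction loss: W_f = μ_k mg d = 1.331 J
At 2: ½mv² + mgh₂ = mgh₁ − W_f
½mv² = 24.231 − 1.331 − 15.470 = 7.4295 J
v = √(2 × 7.4295/0.19) = 8.843 m/s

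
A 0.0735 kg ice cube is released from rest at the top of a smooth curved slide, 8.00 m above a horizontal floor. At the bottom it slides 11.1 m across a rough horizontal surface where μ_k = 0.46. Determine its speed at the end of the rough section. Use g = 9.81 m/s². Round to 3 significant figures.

Applying the work–energy principle:
mgh = ½mv² + μ_k m g d
W_f = μ_k mg d = (0.46)(0.0735)(9.81)(11.1) = 3.682 J
½mv² = mgh − W_f = 5.7683 − 3.682 = 2.0867 J
v = √(2 × 2.0867/0.0735) = 7.535 m/s

v = 7.54 m/s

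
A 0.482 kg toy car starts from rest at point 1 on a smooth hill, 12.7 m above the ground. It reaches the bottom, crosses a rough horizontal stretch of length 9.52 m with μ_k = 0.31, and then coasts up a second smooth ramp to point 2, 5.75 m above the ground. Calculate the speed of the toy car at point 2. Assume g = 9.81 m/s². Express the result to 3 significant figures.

v = 8.86 m/s

Energy at 1: mgh₁ = (0.482)(9.81)(12.7) = 60.051 J
Friction loss: W_f = μ_k mg d = 13.95 J
At 2: ½mv² + mgh₂ = mgh₁ − W_f
½mv² = 60.051 − 13.95 − 27.188 = 18.908 J
v = √(2 × 18.908/0.482) = 8.858 m/s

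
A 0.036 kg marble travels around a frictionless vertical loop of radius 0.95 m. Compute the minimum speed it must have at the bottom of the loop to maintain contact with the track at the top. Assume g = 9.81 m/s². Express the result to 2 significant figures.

At the top: mg = mv_top²/r ⇒ v_top² = gr = 9.319 m²/s²
Energy from bottom to top (height 2r): ½mv_bot² = ½mv_top² + mg(2r)
v_bot² = gr + 4gr = 5gr = 46.60
v_bot = √(5gr) = 6.826 m/s

v = 6.8 m/s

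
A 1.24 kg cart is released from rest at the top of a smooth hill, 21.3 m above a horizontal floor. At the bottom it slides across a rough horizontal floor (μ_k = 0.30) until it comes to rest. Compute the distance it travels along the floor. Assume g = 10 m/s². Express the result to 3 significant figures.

d = 71.0 m

Energy bookkeeping (friction removes W_f = μ_k N d):
At rest all PE has been dissipated by friction: mgh = μ_k m g d
d = h/μ_k = 21.3/0.30 = 71.00 m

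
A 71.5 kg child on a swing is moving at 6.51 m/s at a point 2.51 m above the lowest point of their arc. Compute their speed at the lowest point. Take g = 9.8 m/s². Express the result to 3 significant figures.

v = 9.57 m/s

Mechanical energy is conserved (no friction): ½mv₀² + mgh = ½mv²
v² = v₀² + 2gh = (6.51)² + 2(9.8)(2.51) = 91.576
v = √91.576 = 9.570 m/s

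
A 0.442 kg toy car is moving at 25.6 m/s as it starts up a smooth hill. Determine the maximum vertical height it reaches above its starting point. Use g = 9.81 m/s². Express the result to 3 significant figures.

h = 33.4 m

Setting KE at the bottom equal to PE gained: ½mv² = mgh
h = v²/(2g) = 25.6²/(2 × 9.81) = 33.40 m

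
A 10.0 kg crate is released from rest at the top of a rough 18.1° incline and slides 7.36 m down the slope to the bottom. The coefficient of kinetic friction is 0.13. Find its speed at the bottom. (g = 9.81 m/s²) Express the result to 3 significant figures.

v = 5.20 m/s

Work–energy: mg(L sinθ) − μ_k(mg cosθ)L = ½mv²
mgh = mgL sinθ = (10.0)(9.81)(7.36)sin18.1° = 224.31 J
W_f = μ_k mg cosθ · L = (0.13)(10.0)(9.81)cos18.1°·7.36 = 89.22 J
½mv² = 224.31 − 89.22 = 135.10 J
v = √(2 × 135.10/10.0) = 5.198 m/s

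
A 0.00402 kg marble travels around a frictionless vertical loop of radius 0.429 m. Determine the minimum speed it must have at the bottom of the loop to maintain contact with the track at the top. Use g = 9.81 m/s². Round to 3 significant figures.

At the top: mg = mv_top²/r ⇒ v_top² = gr = 4.208 m²/s²
Energy from bottom to top (height 2r): ½mv_bot² = ½mv_top² + mg(2r)
v_bot² = gr + 4gr = 5gr = 21.04
v_bot = √(5gr) = 4.587 m/s

v = 4.59 m/s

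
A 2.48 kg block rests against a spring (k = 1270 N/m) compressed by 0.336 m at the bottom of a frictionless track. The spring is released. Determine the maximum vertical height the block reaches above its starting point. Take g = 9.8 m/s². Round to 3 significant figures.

All spring PE becomes gravitational PE at the highest point: ½kx² = mgh
h = kx²/(2mg) = (1270)(0.336)²/(2 × 2.48 × 9.8) = 2.950 m

h = 2.95 m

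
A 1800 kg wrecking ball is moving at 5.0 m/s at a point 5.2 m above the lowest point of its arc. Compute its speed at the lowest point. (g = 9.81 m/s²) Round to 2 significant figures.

Mechanical energy is conserved (no friction): ½mv₀² + mgh = ½mv²
v² = v₀² + 2gh = (5.0)² + 2(9.81)(5.2) = 127.02
v = √127.02 = 11.27 m/s

v = 11 m/s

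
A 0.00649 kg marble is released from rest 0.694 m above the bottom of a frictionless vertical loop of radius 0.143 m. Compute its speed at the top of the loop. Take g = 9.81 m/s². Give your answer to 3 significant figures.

v = 2.83 m/s

Energy conservation: mgh = ½mv_top² + mg(2r)
v_top² = 2g(h − 2r) = 2(9.81)(0.694 − 0.2860) = 8.005
v_top = 2.829 m/s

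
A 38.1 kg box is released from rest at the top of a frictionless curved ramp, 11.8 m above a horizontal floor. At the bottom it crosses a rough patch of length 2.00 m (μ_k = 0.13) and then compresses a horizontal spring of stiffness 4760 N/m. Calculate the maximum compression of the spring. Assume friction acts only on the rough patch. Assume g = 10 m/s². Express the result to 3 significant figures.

x = 1.36 m

Initial energy: E₁ = mgh = (38.1)(10)(11.8) = 4495.8 J
Friction removes W_f = μ_k mg d = (0.13)(38.1)(10)(2.00) = 99.06 J
Energy reaching the spring: E = 4495.8 − 99.06 = 4396.7 J
At max compression ½kx² = E ⇒ x = √(2E/k) = √(2 × 4396.7/4760) = 1.359 m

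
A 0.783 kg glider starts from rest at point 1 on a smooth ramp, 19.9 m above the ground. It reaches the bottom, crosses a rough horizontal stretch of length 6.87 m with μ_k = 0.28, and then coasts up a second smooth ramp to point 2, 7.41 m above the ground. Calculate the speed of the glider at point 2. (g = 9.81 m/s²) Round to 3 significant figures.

Energy at 1: mgh₁ = (0.783)(9.81)(19.9) = 152.86 J
Friction loss: W_f = μ_k mg d = 14.78 J
At 2: ½mv² + mgh₂ = mgh₁ − W_f
½mv² = 152.86 − 14.78 − 56.918 = 81.163 J
v = √(2 × 81.163/0.783) = 14.40 m/s

v = 14.4 m/s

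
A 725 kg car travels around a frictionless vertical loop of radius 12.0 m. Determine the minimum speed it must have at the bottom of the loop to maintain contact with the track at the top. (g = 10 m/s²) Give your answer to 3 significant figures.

v = 24.5 m/s

At the top: mg = mv_top²/r ⇒ v_top² = gr = 120.0 m²/s²
Energy from bottom to top (height 2r): ½mv_bot² = ½mv_top² + mg(2r)
v_bot² = gr + 4gr = 5gr = 600.0
v_bot = √(5gr) = 24.49 m/s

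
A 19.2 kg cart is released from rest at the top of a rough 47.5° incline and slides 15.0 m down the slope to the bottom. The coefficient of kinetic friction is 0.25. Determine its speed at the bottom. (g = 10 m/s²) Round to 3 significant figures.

v = 13.1 m/s

Taking the bottom as reference, mgh = ½mv² + μ_k N L with h = L sinθ, N = mg cosθ:
mgh = mgL sinθ = (19.2)(10)(15.0)sin47.5° = 2123.4 J
W_f = μ_k mg cosθ · L = (0.25)(19.2)(10)cos47.5°·15.0 = 486.4 J
½mv² = 2123.4 − 486.4 = 1636.9 J
v = √(2 × 1636.9/19.2) = 13.06 m/s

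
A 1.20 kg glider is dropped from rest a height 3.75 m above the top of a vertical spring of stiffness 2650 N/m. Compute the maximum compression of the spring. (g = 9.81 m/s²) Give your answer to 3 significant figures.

Take the reference level at the top of the uncompressed spring. At max compression the glider has fallen H + x and is momentarily at rest:
mg(H + x) = ½kx²
½(2650)x² − (1.20)(9.81)x − (1.20)(9.81)(3.75) = 0
1325x² − 11.77x − 44.15 = 0
x = [11.77 + √(138.6 + 233969)]/(2 × 1325) = 0.1870 m

x = 0.187 m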